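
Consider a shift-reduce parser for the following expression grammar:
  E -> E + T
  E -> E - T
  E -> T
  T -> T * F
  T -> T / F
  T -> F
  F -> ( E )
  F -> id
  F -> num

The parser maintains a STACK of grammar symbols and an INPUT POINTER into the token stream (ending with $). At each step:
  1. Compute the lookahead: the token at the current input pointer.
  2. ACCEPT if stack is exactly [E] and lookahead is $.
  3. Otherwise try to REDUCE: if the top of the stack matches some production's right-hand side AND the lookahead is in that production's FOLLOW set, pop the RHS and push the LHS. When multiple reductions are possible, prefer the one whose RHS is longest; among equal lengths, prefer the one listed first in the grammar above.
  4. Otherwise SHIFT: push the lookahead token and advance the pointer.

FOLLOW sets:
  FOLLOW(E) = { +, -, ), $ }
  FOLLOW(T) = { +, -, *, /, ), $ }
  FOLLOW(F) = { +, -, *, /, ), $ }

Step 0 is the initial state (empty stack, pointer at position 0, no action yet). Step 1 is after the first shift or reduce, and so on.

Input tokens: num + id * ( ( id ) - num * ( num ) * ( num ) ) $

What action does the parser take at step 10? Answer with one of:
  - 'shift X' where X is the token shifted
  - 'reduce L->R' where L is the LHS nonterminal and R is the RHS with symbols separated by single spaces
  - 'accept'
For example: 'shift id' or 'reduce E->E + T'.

Answer: shift (

Derivation:
Step 1: shift num. Stack=[num] ptr=1 lookahead=+ remaining=[+ id * ( ( id ) - num * ( num ) * ( num ) ) $]
Step 2: reduce F->num. Stack=[F] ptr=1 lookahead=+ remaining=[+ id * ( ( id ) - num * ( num ) * ( num ) ) $]
Step 3: reduce T->F. Stack=[T] ptr=1 lookahead=+ remaining=[+ id * ( ( id ) - num * ( num ) * ( num ) ) $]
Step 4: reduce E->T. Stack=[E] ptr=1 lookahead=+ remaining=[+ id * ( ( id ) - num * ( num ) * ( num ) ) $]
Step 5: shift +. Stack=[E +] ptr=2 lookahead=id remaining=[id * ( ( id ) - num * ( num ) * ( num ) ) $]
Step 6: shift id. Stack=[E + id] ptr=3 lookahead=* remaining=[* ( ( id ) - num * ( num ) * ( num ) ) $]
Step 7: reduce F->id. Stack=[E + F] ptr=3 lookahead=* remaining=[* ( ( id ) - num * ( num ) * ( num ) ) $]
Step 8: reduce T->F. Stack=[E + T] ptr=3 lookahead=* remaining=[* ( ( id ) - num * ( num ) * ( num ) ) $]
Step 9: shift *. Stack=[E + T *] ptr=4 lookahead=( remaining=[( ( id ) - num * ( num ) * ( num ) ) $]
Step 10: shift (. Stack=[E + T * (] ptr=5 lookahead=( remaining=[( id ) - num * ( num ) * ( num ) ) $]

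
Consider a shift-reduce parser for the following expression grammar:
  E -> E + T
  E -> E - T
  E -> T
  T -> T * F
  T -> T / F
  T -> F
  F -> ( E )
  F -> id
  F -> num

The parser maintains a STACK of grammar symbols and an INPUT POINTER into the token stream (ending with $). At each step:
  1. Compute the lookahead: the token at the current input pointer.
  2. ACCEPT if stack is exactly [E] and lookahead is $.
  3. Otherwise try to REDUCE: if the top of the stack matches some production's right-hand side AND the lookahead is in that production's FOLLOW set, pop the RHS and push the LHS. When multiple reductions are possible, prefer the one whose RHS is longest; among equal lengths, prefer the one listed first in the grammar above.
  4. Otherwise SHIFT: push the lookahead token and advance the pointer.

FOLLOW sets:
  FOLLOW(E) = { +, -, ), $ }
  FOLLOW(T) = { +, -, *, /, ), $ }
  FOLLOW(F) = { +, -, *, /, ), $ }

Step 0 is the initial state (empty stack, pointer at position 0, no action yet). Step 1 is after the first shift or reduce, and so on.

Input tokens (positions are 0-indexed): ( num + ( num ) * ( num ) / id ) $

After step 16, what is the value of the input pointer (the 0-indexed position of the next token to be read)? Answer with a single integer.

Step 1: shift (. Stack=[(] ptr=1 lookahead=num remaining=[num + ( num ) * ( num ) / id ) $]
Step 2: shift num. Stack=[( num] ptr=2 lookahead=+ remaining=[+ ( num ) * ( num ) / id ) $]
Step 3: reduce F->num. Stack=[( F] ptr=2 lookahead=+ remaining=[+ ( num ) * ( num ) / id ) $]
Step 4: reduce T->F. Stack=[( T] ptr=2 lookahead=+ remaining=[+ ( num ) * ( num ) / id ) $]
Step 5: reduce E->T. Stack=[( E] ptr=2 lookahead=+ remaining=[+ ( num ) * ( num ) / id ) $]
Step 6: shift +. Stack=[( E +] ptr=3 lookahead=( remaining=[( num ) * ( num ) / id ) $]
Step 7: shift (. Stack=[( E + (] ptr=4 lookahead=num remaining=[num ) * ( num ) / id ) $]
Step 8: shift num. Stack=[( E + ( num] ptr=5 lookahead=) remaining=[) * ( num ) / id ) $]
Step 9: reduce F->num. Stack=[( E + ( F] ptr=5 lookahead=) remaining=[) * ( num ) / id ) $]
Step 10: reduce T->F. Stack=[( E + ( T] ptr=5 lookahead=) remaining=[) * ( num ) / id ) $]
Step 11: reduce E->T. Stack=[( E + ( E] ptr=5 lookahead=) remaining=[) * ( num ) / id ) $]
Step 12: shift ). Stack=[( E + ( E )] ptr=6 lookahead=* remaining=[* ( num ) / id ) $]
Step 13: reduce F->( E ). Stack=[( E + F] ptr=6 lookahead=* remaining=[* ( num ) / id ) $]
Step 14: reduce T->F. Stack=[( E + T] ptr=6 lookahead=* remaining=[* ( num ) / id ) $]
Step 15: shift *. Stack=[( E + T *] ptr=7 lookahead=( remaining=[( num ) / id ) $]
Step 16: shift (. Stack=[( E + T * (] ptr=8 lookahead=num remaining=[num ) / id ) $]

Answer: 8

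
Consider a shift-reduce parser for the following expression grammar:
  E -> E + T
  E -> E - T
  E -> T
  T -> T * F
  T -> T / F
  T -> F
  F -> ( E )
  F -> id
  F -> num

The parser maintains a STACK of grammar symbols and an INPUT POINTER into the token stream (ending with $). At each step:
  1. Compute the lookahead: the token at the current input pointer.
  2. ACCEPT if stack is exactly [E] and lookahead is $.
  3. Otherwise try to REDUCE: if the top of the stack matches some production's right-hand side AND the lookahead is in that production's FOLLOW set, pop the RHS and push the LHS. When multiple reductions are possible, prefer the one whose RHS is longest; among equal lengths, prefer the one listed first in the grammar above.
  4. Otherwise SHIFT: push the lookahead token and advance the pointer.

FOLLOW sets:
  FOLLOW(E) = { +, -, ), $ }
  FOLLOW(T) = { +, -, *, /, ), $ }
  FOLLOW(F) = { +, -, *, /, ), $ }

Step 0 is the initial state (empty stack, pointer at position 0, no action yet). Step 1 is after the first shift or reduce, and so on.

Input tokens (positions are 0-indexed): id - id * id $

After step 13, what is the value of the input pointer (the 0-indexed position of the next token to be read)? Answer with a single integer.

Step 1: shift id. Stack=[id] ptr=1 lookahead=- remaining=[- id * id $]
Step 2: reduce F->id. Stack=[F] ptr=1 lookahead=- remaining=[- id * id $]
Step 3: reduce T->F. Stack=[T] ptr=1 lookahead=- remaining=[- id * id $]
Step 4: reduce E->T. Stack=[E] ptr=1 lookahead=- remaining=[- id * id $]
Step 5: shift -. Stack=[E -] ptr=2 lookahead=id remaining=[id * id $]
Step 6: shift id. Stack=[E - id] ptr=3 lookahead=* remaining=[* id $]
Step 7: reduce F->id. Stack=[E - F] ptr=3 lookahead=* remaining=[* id $]
Step 8: reduce T->F. Stack=[E - T] ptr=3 lookahead=* remaining=[* id $]
Step 9: shift *. Stack=[E - T *] ptr=4 lookahead=id remaining=[id $]
Step 10: shift id. Stack=[E - T * id] ptr=5 lookahead=$ remaining=[$]
Step 11: reduce F->id. Stack=[E - T * F] ptr=5 lookahead=$ remaining=[$]
Step 12: reduce T->T * F. Stack=[E - T] ptr=5 lookahead=$ remaining=[$]
Step 13: reduce E->E - T. Stack=[E] ptr=5 lookahead=$ remaining=[$]

Answer: 5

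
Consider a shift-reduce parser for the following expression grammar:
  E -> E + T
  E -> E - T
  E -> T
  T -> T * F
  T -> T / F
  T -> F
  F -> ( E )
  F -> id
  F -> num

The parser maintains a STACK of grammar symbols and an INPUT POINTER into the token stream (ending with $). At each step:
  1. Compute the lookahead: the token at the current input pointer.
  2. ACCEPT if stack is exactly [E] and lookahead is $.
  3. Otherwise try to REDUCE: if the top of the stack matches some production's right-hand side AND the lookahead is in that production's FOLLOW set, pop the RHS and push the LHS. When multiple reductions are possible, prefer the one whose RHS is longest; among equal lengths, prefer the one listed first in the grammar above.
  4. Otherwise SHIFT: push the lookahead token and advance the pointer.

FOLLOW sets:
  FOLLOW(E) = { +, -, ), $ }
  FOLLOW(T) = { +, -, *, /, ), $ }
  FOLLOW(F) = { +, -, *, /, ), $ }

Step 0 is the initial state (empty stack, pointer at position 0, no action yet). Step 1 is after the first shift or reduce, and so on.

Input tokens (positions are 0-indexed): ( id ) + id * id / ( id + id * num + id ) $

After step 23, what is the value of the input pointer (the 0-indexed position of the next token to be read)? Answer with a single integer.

Answer: 10

Derivation:
Step 1: shift (. Stack=[(] ptr=1 lookahead=id remaining=[id ) + id * id / ( id + id * num + id ) $]
Step 2: shift id. Stack=[( id] ptr=2 lookahead=) remaining=[) + id * id / ( id + id * num + id ) $]
Step 3: reduce F->id. Stack=[( F] ptr=2 lookahead=) remaining=[) + id * id / ( id + id * num + id ) $]
Step 4: reduce T->F. Stack=[( T] ptr=2 lookahead=) remaining=[) + id * id / ( id + id * num + id ) $]
Step 5: reduce E->T. Stack=[( E] ptr=2 lookahead=) remaining=[) + id * id / ( id + id * num + id ) $]
Step 6: shift ). Stack=[( E )] ptr=3 lookahead=+ remaining=[+ id * id / ( id + id * num + id ) $]
Step 7: reduce F->( E ). Stack=[F] ptr=3 lookahead=+ remaining=[+ id * id / ( id + id * num + id ) $]
Step 8: reduce T->F. Stack=[T] ptr=3 lookahead=+ remaining=[+ id * id / ( id + id * num + id ) $]
Step 9: reduce E->T. Stack=[E] ptr=3 lookahead=+ remaining=[+ id * id / ( id + id * num + id ) $]
Step 10: shift +. Stack=[E +] ptr=4 lookahead=id remaining=[id * id / ( id + id * num + id ) $]
Step 11: shift id. Stack=[E + id] ptr=5 lookahead=* remaining=[* id / ( id + id * num + id ) $]
Step 12: reduce F->id. Stack=[E + F] ptr=5 lookahead=* remaining=[* id / ( id + id * num + id ) $]
Step 13: reduce T->F. Stack=[E + T] ptr=5 lookahead=* remaining=[* id / ( id + id * num + id ) $]
Step 14: shift *. Stack=[E + T *] ptr=6 lookahead=id remaining=[id / ( id + id * num + id ) $]
Step 15: shift id. Stack=[E + T * id] ptr=7 lookahead=/ remaining=[/ ( id + id * num + id ) $]
Step 16: reduce F->id. Stack=[E + T * F] ptr=7 lookahead=/ remaining=[/ ( id + id * num + id ) $]
Step 17: reduce T->T * F. Stack=[E + T] ptr=7 lookahead=/ remaining=[/ ( id + id * num + id ) $]
Step 18: shift /. Stack=[E + T /] ptr=8 lookahead=( remaining=[( id + id * num + id ) $]
Step 19: shift (. Stack=[E + T / (] ptr=9 lookahead=id remaining=[id + id * num + id ) $]
Step 20: shift id. Stack=[E + T / ( id] ptr=10 lookahead=+ remaining=[+ id * num + id ) $]
Step 21: reduce F->id. Stack=[E + T / ( F] ptr=10 lookahead=+ remaining=[+ id * num + id ) $]
Step 22: reduce T->F. Stack=[E + T / ( T] ptr=10 lookahead=+ remaining=[+ id * num + id ) $]
Step 23: reduce E->T. Stack=[E + T / ( E] ptr=10 lookahead=+ remaining=[+ id * num + id ) $]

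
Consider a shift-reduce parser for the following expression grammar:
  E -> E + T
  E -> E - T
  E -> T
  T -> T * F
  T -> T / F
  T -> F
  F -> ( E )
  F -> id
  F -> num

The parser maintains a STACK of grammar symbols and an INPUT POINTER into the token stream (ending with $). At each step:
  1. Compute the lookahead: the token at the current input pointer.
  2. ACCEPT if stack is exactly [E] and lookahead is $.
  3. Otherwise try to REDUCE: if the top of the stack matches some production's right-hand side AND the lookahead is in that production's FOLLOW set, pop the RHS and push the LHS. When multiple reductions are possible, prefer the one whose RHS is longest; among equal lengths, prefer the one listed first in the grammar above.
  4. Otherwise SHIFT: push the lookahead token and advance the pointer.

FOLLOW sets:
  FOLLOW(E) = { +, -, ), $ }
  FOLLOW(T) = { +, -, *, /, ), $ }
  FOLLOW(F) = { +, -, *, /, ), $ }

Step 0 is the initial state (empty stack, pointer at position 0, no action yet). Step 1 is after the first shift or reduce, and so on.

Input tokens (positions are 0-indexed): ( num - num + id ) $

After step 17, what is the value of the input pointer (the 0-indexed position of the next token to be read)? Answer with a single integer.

Answer: 7

Derivation:
Step 1: shift (. Stack=[(] ptr=1 lookahead=num remaining=[num - num + id ) $]
Step 2: shift num. Stack=[( num] ptr=2 lookahead=- remaining=[- num + id ) $]
Step 3: reduce F->num. Stack=[( F] ptr=2 lookahead=- remaining=[- num + id ) $]
Step 4: reduce T->F. Stack=[( T] ptr=2 lookahead=- remaining=[- num + id ) $]
Step 5: reduce E->T. Stack=[( E] ptr=2 lookahead=- remaining=[- num + id ) $]
Step 6: shift -. Stack=[( E -] ptr=3 lookahead=num remaining=[num + id ) $]
Step 7: shift num. Stack=[( E - num] ptr=4 lookahead=+ remaining=[+ id ) $]
Step 8: reduce F->num. Stack=[( E - F] ptr=4 lookahead=+ remaining=[+ id ) $]
Step 9: reduce T->F. Stack=[( E - T] ptr=4 lookahead=+ remaining=[+ id ) $]
Step 10: reduce E->E - T. Stack=[( E] ptr=4 lookahead=+ remaining=[+ id ) $]
Step 11: shift +. Stack=[( E +] ptr=5 lookahead=id remaining=[id ) $]
Step 12: shift id. Stack=[( E + id] ptr=6 lookahead=) remaining=[) $]
Step 13: reduce F->id. Stack=[( E + F] ptr=6 lookahead=) remaining=[) $]
Step 14: reduce T->F. Stack=[( E + T] ptr=6 lookahead=) remaining=[) $]
Step 15: reduce E->E + T. Stack=[( E] ptr=6 lookahead=) remaining=[) $]
Step 16: shift ). Stack=[( E )] ptr=7 lookahead=$ remaining=[$]
Step 17: reduce F->( E ). Stack=[F] ptr=7 lookahead=$ remaining=[$]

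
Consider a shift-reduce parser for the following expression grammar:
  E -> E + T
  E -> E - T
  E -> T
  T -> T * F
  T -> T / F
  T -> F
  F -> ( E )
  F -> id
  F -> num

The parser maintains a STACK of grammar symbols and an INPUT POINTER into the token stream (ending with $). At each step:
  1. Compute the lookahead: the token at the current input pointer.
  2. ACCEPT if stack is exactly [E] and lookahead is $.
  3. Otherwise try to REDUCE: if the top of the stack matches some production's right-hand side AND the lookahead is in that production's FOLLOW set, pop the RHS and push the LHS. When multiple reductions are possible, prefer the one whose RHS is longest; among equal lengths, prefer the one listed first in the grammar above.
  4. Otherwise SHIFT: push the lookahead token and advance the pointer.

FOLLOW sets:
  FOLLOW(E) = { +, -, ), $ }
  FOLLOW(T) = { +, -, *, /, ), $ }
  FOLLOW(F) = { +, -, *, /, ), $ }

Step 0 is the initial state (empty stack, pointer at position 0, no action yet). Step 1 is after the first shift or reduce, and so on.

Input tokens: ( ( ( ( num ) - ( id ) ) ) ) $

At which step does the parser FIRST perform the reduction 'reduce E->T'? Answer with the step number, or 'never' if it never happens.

Step 1: shift (. Stack=[(] ptr=1 lookahead=( remaining=[( ( ( num ) - ( id ) ) ) ) $]
Step 2: shift (. Stack=[( (] ptr=2 lookahead=( remaining=[( ( num ) - ( id ) ) ) ) $]
Step 3: shift (. Stack=[( ( (] ptr=3 lookahead=( remaining=[( num ) - ( id ) ) ) ) $]
Step 4: shift (. Stack=[( ( ( (] ptr=4 lookahead=num remaining=[num ) - ( id ) ) ) ) $]
Step 5: shift num. Stack=[( ( ( ( num] ptr=5 lookahead=) remaining=[) - ( id ) ) ) ) $]
Step 6: reduce F->num. Stack=[( ( ( ( F] ptr=5 lookahead=) remaining=[) - ( id ) ) ) ) $]
Step 7: reduce T->F. Stack=[( ( ( ( T] ptr=5 lookahead=) remaining=[) - ( id ) ) ) ) $]
Step 8: reduce E->T. Stack=[( ( ( ( E] ptr=5 lookahead=) remaining=[) - ( id ) ) ) ) $]

Answer: 8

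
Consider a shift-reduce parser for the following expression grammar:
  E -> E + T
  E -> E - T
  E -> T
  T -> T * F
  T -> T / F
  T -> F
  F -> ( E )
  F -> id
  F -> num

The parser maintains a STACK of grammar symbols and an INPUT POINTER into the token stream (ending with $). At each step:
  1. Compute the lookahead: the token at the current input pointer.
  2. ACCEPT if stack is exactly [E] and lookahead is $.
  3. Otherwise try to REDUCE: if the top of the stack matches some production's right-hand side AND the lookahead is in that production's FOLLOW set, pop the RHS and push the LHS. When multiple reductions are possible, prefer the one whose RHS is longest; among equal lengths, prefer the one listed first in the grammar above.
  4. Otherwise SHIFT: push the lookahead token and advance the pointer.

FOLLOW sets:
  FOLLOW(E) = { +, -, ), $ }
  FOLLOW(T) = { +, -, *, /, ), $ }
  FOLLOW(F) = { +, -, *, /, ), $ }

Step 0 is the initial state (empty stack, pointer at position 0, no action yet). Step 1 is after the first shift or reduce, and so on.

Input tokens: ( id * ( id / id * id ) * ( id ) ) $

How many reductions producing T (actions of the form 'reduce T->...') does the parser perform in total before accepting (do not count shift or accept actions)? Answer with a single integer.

Step 1: shift (. Stack=[(] ptr=1 lookahead=id remaining=[id * ( id / id * id ) * ( id ) ) $]
Step 2: shift id. Stack=[( id] ptr=2 lookahead=* remaining=[* ( id / id * id ) * ( id ) ) $]
Step 3: reduce F->id. Stack=[( F] ptr=2 lookahead=* remaining=[* ( id / id * id ) * ( id ) ) $]
Step 4: reduce T->F. Stack=[( T] ptr=2 lookahead=* remaining=[* ( id / id * id ) * ( id ) ) $]
Step 5: shift *. Stack=[( T *] ptr=3 lookahead=( remaining=[( id / id * id ) * ( id ) ) $]
Step 6: shift (. Stack=[( T * (] ptr=4 lookahead=id remaining=[id / id * id ) * ( id ) ) $]
Step 7: shift id. Stack=[( T * ( id] ptr=5 lookahead=/ remaining=[/ id * id ) * ( id ) ) $]
Step 8: reduce F->id. Stack=[( T * ( F] ptr=5 lookahead=/ remaining=[/ id * id ) * ( id ) ) $]
Step 9: reduce T->F. Stack=[( T * ( T] ptr=5 lookahead=/ remaining=[/ id * id ) * ( id ) ) $]
Step 10: shift /. Stack=[( T * ( T /] ptr=6 lookahead=id remaining=[id * id ) * ( id ) ) $]
Step 11: shift id. Stack=[( T * ( T / id] ptr=7 lookahead=* remaining=[* id ) * ( id ) ) $]
Step 12: reduce F->id. Stack=[( T * ( T / F] ptr=7 lookahead=* remaining=[* id ) * ( id ) ) $]
Step 13: reduce T->T / F. Stack=[( T * ( T] ptr=7 lookahead=* remaining=[* id ) * ( id ) ) $]
Step 14: shift *. Stack=[( T * ( T *] ptr=8 lookahead=id remaining=[id ) * ( id ) ) $]
Step 15: shift id. Stack=[( T * ( T * id] ptr=9 lookahead=) remaining=[) * ( id ) ) $]
Step 16: reduce F->id. Stack=[( T * ( T * F] ptr=9 lookahead=) remaining=[) * ( id ) ) $]
Step 17: reduce T->T * F. Stack=[( T * ( T] ptr=9 lookahead=) remaining=[) * ( id ) ) $]
Step 18: reduce E->T. Stack=[( T * ( E] ptr=9 lookahead=) remaining=[) * ( id ) ) $]
Step 19: shift ). Stack=[( T * ( E )] ptr=10 lookahead=* remaining=[* ( id ) ) $]
Step 20: reduce F->( E ). Stack=[( T * F] ptr=10 lookahead=* remaining=[* ( id ) ) $]
Step 21: reduce T->T * F. Stack=[( T] ptr=10 lookahead=* remaining=[* ( id ) ) $]
Step 22: shift *. Stack=[( T *] ptr=11 lookahead=( remaining=[( id ) ) $]
Step 23: shift (. Stack=[( T * (] ptr=12 lookahead=id remaining=[id ) ) $]
Step 24: shift id. Stack=[( T * ( id] ptr=13 lookahead=) remaining=[) ) $]
Step 25: reduce F->id. Stack=[( T * ( F] ptr=13 lookahead=) remaining=[) ) $]
Step 26: reduce T->F. Stack=[( T * ( T] ptr=13 lookahead=) remaining=[) ) $]
Step 27: reduce E->T. Stack=[( T * ( E] ptr=13 lookahead=) remaining=[) ) $]
Step 28: shift ). Stack=[( T * ( E )] ptr=14 lookahead=) remaining=[) $]
Step 29: reduce F->( E ). Stack=[( T * F] ptr=14 lookahead=) remaining=[) $]
Step 30: reduce T->T * F. Stack=[( T] ptr=14 lookahead=) remaining=[) $]
Step 31: reduce E->T. Stack=[( E] ptr=14 lookahead=) remaining=[) $]
Step 32: shift ). Stack=[( E )] ptr=15 lookahead=$ remaining=[$]
Step 33: reduce F->( E ). Stack=[F] ptr=15 lookahead=$ remaining=[$]
Step 34: reduce T->F. Stack=[T] ptr=15 lookahead=$ remaining=[$]
Step 35: reduce E->T. Stack=[E] ptr=15 lookahead=$ remaining=[$]
Step 36: accept. Stack=[E] ptr=15 lookahead=$ remaining=[$]

Answer: 8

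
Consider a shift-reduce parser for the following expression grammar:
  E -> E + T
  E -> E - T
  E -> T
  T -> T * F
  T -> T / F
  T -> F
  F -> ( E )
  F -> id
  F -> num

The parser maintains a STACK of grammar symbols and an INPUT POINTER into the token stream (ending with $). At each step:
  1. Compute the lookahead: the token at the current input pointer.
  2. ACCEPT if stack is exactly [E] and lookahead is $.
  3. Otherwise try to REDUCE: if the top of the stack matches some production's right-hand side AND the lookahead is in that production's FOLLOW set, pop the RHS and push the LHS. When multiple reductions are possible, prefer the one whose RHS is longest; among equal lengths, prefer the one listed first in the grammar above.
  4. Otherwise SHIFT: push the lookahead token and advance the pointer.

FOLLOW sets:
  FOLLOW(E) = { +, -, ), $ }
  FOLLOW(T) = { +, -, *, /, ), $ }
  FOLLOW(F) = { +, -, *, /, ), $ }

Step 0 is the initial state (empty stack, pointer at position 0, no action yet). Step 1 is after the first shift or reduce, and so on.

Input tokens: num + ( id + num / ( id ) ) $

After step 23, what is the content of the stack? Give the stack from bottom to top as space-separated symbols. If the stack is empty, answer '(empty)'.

Step 1: shift num. Stack=[num] ptr=1 lookahead=+ remaining=[+ ( id + num / ( id ) ) $]
Step 2: reduce F->num. Stack=[F] ptr=1 lookahead=+ remaining=[+ ( id + num / ( id ) ) $]
Step 3: reduce T->F. Stack=[T] ptr=1 lookahead=+ remaining=[+ ( id + num / ( id ) ) $]
Step 4: reduce E->T. Stack=[E] ptr=1 lookahead=+ remaining=[+ ( id + num / ( id ) ) $]
Step 5: shift +. Stack=[E +] ptr=2 lookahead=( remaining=[( id + num / ( id ) ) $]
Step 6: shift (. Stack=[E + (] ptr=3 lookahead=id remaining=[id + num / ( id ) ) $]
Step 7: shift id. Stack=[E + ( id] ptr=4 lookahead=+ remaining=[+ num / ( id ) ) $]
Step 8: reduce F->id. Stack=[E + ( F] ptr=4 lookahead=+ remaining=[+ num / ( id ) ) $]
Step 9: reduce T->F. Stack=[E + ( T] ptr=4 lookahead=+ remaining=[+ num / ( id ) ) $]
Step 10: reduce E->T. Stack=[E + ( E] ptr=4 lookahead=+ remaining=[+ num / ( id ) ) $]
Step 11: shift +. Stack=[E + ( E +] ptr=5 lookahead=num remaining=[num / ( id ) ) $]
Step 12: shift num. Stack=[E + ( E + num] ptr=6 lookahead=/ remaining=[/ ( id ) ) $]
Step 13: reduce F->num. Stack=[E + ( E + F] ptr=6 lookahead=/ remaining=[/ ( id ) ) $]
Step 14: reduce T->F. Stack=[E + ( E + T] ptr=6 lookahead=/ remaining=[/ ( id ) ) $]
Step 15: shift /. Stack=[E + ( E + T /] ptr=7 lookahead=( remaining=[( id ) ) $]
Step 16: shift (. Stack=[E + ( E + T / (] ptr=8 lookahead=id remaining=[id ) ) $]
Step 17: shift id. Stack=[E + ( E + T / ( id] ptr=9 lookahead=) remaining=[) ) $]
Step 18: reduce F->id. Stack=[E + ( E + T / ( F] ptr=9 lookahead=) remaining=[) ) $]
Step 19: reduce T->F. Stack=[E + ( E + T / ( T] ptr=9 lookahead=) remaining=[) ) $]
Step 20: reduce E->T. Stack=[E + ( E + T / ( E] ptr=9 lookahead=) remaining=[) ) $]
Step 21: shift ). Stack=[E + ( E + T / ( E )] ptr=10 lookahead=) remaining=[) $]
Step 22: reduce F->( E ). Stack=[E + ( E + T / F] ptr=10 lookahead=) remaining=[) $]
Step 23: reduce T->T / F. Stack=[E + ( E + T] ptr=10 lookahead=) remaining=[) $]

Answer: E + ( E + T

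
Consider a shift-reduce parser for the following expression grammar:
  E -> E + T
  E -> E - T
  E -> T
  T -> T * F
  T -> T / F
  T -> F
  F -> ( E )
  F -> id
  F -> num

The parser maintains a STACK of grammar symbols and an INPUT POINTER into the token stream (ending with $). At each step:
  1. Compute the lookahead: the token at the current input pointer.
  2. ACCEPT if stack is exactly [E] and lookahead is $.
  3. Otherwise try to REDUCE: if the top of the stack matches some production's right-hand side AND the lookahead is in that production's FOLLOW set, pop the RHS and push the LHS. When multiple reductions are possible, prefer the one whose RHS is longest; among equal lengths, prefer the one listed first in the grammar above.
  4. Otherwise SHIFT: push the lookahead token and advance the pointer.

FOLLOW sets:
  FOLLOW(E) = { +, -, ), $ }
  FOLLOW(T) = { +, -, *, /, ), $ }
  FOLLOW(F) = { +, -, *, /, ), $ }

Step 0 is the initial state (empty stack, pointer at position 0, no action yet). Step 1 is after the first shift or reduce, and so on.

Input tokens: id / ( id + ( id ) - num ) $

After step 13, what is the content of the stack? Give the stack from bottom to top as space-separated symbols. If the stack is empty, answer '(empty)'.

Step 1: shift id. Stack=[id] ptr=1 lookahead=/ remaining=[/ ( id + ( id ) - num ) $]
Step 2: reduce F->id. Stack=[F] ptr=1 lookahead=/ remaining=[/ ( id + ( id ) - num ) $]
Step 3: reduce T->F. Stack=[T] ptr=1 lookahead=/ remaining=[/ ( id + ( id ) - num ) $]
Step 4: shift /. Stack=[T /] ptr=2 lookahead=( remaining=[( id + ( id ) - num ) $]
Step 5: shift (. Stack=[T / (] ptr=3 lookahead=id remaining=[id + ( id ) - num ) $]
Step 6: shift id. Stack=[T / ( id] ptr=4 lookahead=+ remaining=[+ ( id ) - num ) $]
Step 7: reduce F->id. Stack=[T / ( F] ptr=4 lookahead=+ remaining=[+ ( id ) - num ) $]
Step 8: reduce T->F. Stack=[T / ( T] ptr=4 lookahead=+ remaining=[+ ( id ) - num ) $]
Step 9: reduce E->T. Stack=[T / ( E] ptr=4 lookahead=+ remaining=[+ ( id ) - num ) $]
Step 10: shift +. Stack=[T / ( E +] ptr=5 lookahead=( remaining=[( id ) - num ) $]
Step 11: shift (. Stack=[T / ( E + (] ptr=6 lookahead=id remaining=[id ) - num ) $]
Step 12: shift id. Stack=[T / ( E + ( id] ptr=7 lookahead=) remaining=[) - num ) $]
Step 13: reduce F->id. Stack=[T / ( E + ( F] ptr=7 lookahead=) remaining=[) - num ) $]

Answer: T / ( E + ( F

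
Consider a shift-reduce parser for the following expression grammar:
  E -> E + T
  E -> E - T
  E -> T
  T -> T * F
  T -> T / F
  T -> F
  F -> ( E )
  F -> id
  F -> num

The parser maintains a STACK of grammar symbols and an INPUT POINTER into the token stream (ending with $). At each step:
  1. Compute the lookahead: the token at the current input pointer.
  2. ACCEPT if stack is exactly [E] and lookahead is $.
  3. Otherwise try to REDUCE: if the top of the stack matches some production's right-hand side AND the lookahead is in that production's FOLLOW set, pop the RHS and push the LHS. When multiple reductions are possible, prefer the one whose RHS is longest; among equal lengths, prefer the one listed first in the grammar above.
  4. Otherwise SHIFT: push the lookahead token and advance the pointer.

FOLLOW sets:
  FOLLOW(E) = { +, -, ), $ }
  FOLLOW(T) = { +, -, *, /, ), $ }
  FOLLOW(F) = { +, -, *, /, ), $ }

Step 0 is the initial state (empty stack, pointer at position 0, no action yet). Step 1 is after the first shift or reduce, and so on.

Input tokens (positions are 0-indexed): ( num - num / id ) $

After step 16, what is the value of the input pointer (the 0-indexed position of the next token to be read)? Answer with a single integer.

Answer: 7

Derivation:
Step 1: shift (. Stack=[(] ptr=1 lookahead=num remaining=[num - num / id ) $]
Step 2: shift num. Stack=[( num] ptr=2 lookahead=- remaining=[- num / id ) $]
Step 3: reduce F->num. Stack=[( F] ptr=2 lookahead=- remaining=[- num / id ) $]
Step 4: reduce T->F. Stack=[( T] ptr=2 lookahead=- remaining=[- num / id ) $]
Step 5: reduce E->T. Stack=[( E] ptr=2 lookahead=- remaining=[- num / id ) $]
Step 6: shift -. Stack=[( E -] ptr=3 lookahead=num remaining=[num / id ) $]
Step 7: shift num. Stack=[( E - num] ptr=4 lookahead=/ remaining=[/ id ) $]
Step 8: reduce F->num. Stack=[( E - F] ptr=4 lookahead=/ remaining=[/ id ) $]
Step 9: reduce T->F. Stack=[( E - T] ptr=4 lookahead=/ remaining=[/ id ) $]
Step 10: shift /. Stack=[( E - T /] ptr=5 lookahead=id remaining=[id ) $]
Step 11: shift id. Stack=[( E - T / id] ptr=6 lookahead=) remaining=[) $]
Step 12: reduce F->id. Stack=[( E - T / F] ptr=6 lookahead=) remaining=[) $]
Step 13: reduce T->T / F. Stack=[( E - T] ptr=6 lookahead=) remaining=[) $]
Step 14: reduce E->E - T. Stack=[( E] ptr=6 lookahead=) remaining=[) $]
Step 15: shift ). Stack=[( E )] ptr=7 lookahead=$ remaining=[$]
Step 16: reduce F->( E ). Stack=[F] ptr=7 lookahead=$ remaining=[$]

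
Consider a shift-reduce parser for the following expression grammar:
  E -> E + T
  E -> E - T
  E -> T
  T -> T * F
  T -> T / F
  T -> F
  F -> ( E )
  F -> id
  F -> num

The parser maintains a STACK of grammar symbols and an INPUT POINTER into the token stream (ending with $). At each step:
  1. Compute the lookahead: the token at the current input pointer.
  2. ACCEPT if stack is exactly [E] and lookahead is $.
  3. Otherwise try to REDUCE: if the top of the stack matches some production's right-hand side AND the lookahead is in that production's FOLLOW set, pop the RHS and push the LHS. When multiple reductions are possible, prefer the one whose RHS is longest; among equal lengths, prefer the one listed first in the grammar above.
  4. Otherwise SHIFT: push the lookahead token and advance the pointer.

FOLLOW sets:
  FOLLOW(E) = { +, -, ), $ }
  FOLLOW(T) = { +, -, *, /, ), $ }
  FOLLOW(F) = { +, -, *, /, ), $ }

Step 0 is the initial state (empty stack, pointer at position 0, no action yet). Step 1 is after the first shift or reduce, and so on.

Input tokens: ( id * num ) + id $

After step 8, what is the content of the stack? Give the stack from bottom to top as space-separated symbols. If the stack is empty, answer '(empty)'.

Step 1: shift (. Stack=[(] ptr=1 lookahead=id remaining=[id * num ) + id $]
Step 2: shift id. Stack=[( id] ptr=2 lookahead=* remaining=[* num ) + id $]
Step 3: reduce F->id. Stack=[( F] ptr=2 lookahead=* remaining=[* num ) + id $]
Step 4: reduce T->F. Stack=[( T] ptr=2 lookahead=* remaining=[* num ) + id $]
Step 5: shift *. Stack=[( T *] ptr=3 lookahead=num remaining=[num ) + id $]
Step 6: shift num. Stack=[( T * num] ptr=4 lookahead=) remaining=[) + id $]
Step 7: reduce F->num. Stack=[( T * F] ptr=4 lookahead=) remaining=[) + id $]
Step 8: reduce T->T * F. Stack=[( T] ptr=4 lookahead=) remaining=[) + id $]

Answer: ( T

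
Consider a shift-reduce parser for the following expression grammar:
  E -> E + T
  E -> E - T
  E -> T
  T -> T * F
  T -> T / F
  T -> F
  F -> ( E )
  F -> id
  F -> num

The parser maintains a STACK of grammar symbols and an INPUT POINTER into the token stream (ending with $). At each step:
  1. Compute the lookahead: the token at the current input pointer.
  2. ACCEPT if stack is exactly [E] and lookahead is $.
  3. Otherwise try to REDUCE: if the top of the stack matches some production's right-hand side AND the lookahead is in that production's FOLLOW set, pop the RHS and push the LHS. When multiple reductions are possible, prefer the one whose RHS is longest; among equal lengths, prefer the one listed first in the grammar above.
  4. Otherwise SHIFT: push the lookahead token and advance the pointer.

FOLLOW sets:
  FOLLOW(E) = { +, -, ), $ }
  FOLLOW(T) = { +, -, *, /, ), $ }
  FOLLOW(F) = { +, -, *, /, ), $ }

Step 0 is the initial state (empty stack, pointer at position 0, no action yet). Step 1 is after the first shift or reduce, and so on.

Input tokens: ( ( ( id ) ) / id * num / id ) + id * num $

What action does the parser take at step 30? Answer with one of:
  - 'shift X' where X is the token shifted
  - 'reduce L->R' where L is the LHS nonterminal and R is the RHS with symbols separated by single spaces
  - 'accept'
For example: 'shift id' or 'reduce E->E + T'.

Step 1: shift (. Stack=[(] ptr=1 lookahead=( remaining=[( ( id ) ) / id * num / id ) + id * num $]
Step 2: shift (. Stack=[( (] ptr=2 lookahead=( remaining=[( id ) ) / id * num / id ) + id * num $]
Step 3: shift (. Stack=[( ( (] ptr=3 lookahead=id remaining=[id ) ) / id * num / id ) + id * num $]
Step 4: shift id. Stack=[( ( ( id] ptr=4 lookahead=) remaining=[) ) / id * num / id ) + id * num $]
Step 5: reduce F->id. Stack=[( ( ( F] ptr=4 lookahead=) remaining=[) ) / id * num / id ) + id * num $]
Step 6: reduce T->F. Stack=[( ( ( T] ptr=4 lookahead=) remaining=[) ) / id * num / id ) + id * num $]
Step 7: reduce E->T. Stack=[( ( ( E] ptr=4 lookahead=) remaining=[) ) / id * num / id ) + id * num $]
Step 8: shift ). Stack=[( ( ( E )] ptr=5 lookahead=) remaining=[) / id * num / id ) + id * num $]
Step 9: reduce F->( E ). Stack=[( ( F] ptr=5 lookahead=) remaining=[) / id * num / id ) + id * num $]
Step 10: reduce T->F. Stack=[( ( T] ptr=5 lookahead=) remaining=[) / id * num / id ) + id * num $]
Step 11: reduce E->T. Stack=[( ( E] ptr=5 lookahead=) remaining=[) / id * num / id ) + id * num $]
Step 12: shift ). Stack=[( ( E )] ptr=6 lookahead=/ remaining=[/ id * num / id ) + id * num $]
Step 13: reduce F->( E ). Stack=[( F] ptr=6 lookahead=/ remaining=[/ id * num / id ) + id * num $]
Step 14: reduce T->F. Stack=[( T] ptr=6 lookahead=/ remaining=[/ id * num / id ) + id * num $]
Step 15: shift /. Stack=[( T /] ptr=7 lookahead=id remaining=[id * num / id ) + id * num $]
Step 16: shift id. Stack=[( T / id] ptr=8 lookahead=* remaining=[* num / id ) + id * num $]
Step 17: reduce F->id. Stack=[( T / F] ptr=8 lookahead=* remaining=[* num / id ) + id * num $]
Step 18: reduce T->T / F. Stack=[( T] ptr=8 lookahead=* remaining=[* num / id ) + id * num $]
Step 19: shift *. Stack=[( T *] ptr=9 lookahead=num remaining=[num / id ) + id * num $]
Step 20: shift num. Stack=[( T * num] ptr=10 lookahead=/ remaining=[/ id ) + id * num $]
Step 21: reduce F->num. Stack=[( T * F] ptr=10 lookahead=/ remaining=[/ id ) + id * num $]
Step 22: reduce T->T * F. Stack=[( T] ptr=10 lookahead=/ remaining=[/ id ) + id * num $]
Step 23: shift /. Stack=[( T /] ptr=11 lookahead=id remaining=[id ) + id * num $]
Step 24: shift id. Stack=[( T / id] ptr=12 lookahead=) remaining=[) + id * num $]
Step 25: reduce F->id. Stack=[( T / F] ptr=12 lookahead=) remaining=[) + id * num $]
Step 26: reduce T->T / F. Stack=[( T] ptr=12 lookahead=) remaining=[) + id * num $]
Step 27: reduce E->T. Stack=[( E] ptr=12 lookahead=) remaining=[) + id * num $]
Step 28: shift ). Stack=[( E )] ptr=13 lookahead=+ remaining=[+ id * num $]
Step 29: reduce F->( E ). Stack=[F] ptr=13 lookahead=+ remaining=[+ id * num $]
Step 30: reduce T->F. Stack=[T] ptr=13 lookahead=+ remaining=[+ id * num $]

Answer: reduce T->F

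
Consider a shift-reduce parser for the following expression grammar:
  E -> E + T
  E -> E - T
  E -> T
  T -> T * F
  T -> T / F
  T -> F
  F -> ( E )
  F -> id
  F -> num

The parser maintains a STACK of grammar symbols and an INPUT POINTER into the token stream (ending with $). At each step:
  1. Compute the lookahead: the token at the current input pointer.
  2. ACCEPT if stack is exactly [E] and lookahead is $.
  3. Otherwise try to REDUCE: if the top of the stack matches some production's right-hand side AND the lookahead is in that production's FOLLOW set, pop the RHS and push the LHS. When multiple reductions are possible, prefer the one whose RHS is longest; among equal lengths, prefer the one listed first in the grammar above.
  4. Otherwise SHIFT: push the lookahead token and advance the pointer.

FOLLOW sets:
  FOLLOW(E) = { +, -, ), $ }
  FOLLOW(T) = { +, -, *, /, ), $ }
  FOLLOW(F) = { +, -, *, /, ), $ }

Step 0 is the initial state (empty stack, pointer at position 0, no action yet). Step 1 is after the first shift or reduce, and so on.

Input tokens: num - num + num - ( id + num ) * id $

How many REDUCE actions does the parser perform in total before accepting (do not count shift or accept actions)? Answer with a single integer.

Answer: 20

Derivation:
Step 1: shift num. Stack=[num] ptr=1 lookahead=- remaining=[- num + num - ( id + num ) * id $]
Step 2: reduce F->num. Stack=[F] ptr=1 lookahead=- remaining=[- num + num - ( id + num ) * id $]
Step 3: reduce T->F. Stack=[T] ptr=1 lookahead=- remaining=[- num + num - ( id + num ) * id $]
Step 4: reduce E->T. Stack=[E] ptr=1 lookahead=- remaining=[- num + num - ( id + num ) * id $]
Step 5: shift -. Stack=[E -] ptr=2 lookahead=num remaining=[num + num - ( id + num ) * id $]
Step 6: shift num. Stack=[E - num] ptr=3 lookahead=+ remaining=[+ num - ( id + num ) * id $]
Step 7: reduce F->num. Stack=[E - F] ptr=3 lookahead=+ remaining=[+ num - ( id + num ) * id $]
Step 8: reduce T->F. Stack=[E - T] ptr=3 lookahead=+ remaining=[+ num - ( id + num ) * id $]
Step 9: reduce E->E - T. Stack=[E] ptr=3 lookahead=+ remaining=[+ num - ( id + num ) * id $]
Step 10: shift +. Stack=[E +] ptr=4 lookahead=num remaining=[num - ( id + num ) * id $]
Step 11: shift num. Stack=[E + num] ptr=5 lookahead=- remaining=[- ( id + num ) * id $]
Step 12: reduce F->num. Stack=[E + F] ptr=5 lookahead=- remaining=[- ( id + num ) * id $]
Step 13: reduce T->F. Stack=[E + T] ptr=5 lookahead=- remaining=[- ( id + num ) * id $]
Step 14: reduce E->E + T. Stack=[E] ptr=5 lookahead=- remaining=[- ( id + num ) * id $]
Step 15: shift -. Stack=[E -] ptr=6 lookahead=( remaining=[( id + num ) * id $]
Step 16: shift (. Stack=[E - (] ptr=7 lookahead=id remaining=[id + num ) * id $]
Step 17: shift id. Stack=[E - ( id] ptr=8 lookahead=+ remaining=[+ num ) * id $]
Step 18: reduce F->id. Stack=[E - ( F] ptr=8 lookahead=+ remaining=[+ num ) * id $]
Step 19: reduce T->F. Stack=[E - ( T] ptr=8 lookahead=+ remaining=[+ num ) * id $]
Step 20: reduce E->T. Stack=[E - ( E] ptr=8 lookahead=+ remaining=[+ num ) * id $]
Step 21: shift +. Stack=[E - ( E +] ptr=9 lookahead=num remaining=[num ) * id $]
Step 22: shift num. Stack=[E - ( E + num] ptr=10 lookahead=) remaining=[) * id $]
Step 23: reduce F->num. Stack=[E - ( E + F] ptr=10 lookahead=) remaining=[) * id $]
Step 24: reduce T->F. Stack=[E - ( E + T] ptr=10 lookahead=) remaining=[) * id $]
Step 25: reduce E->E + T. Stack=[E - ( E] ptr=10 lookahead=) remaining=[) * id $]
Step 26: shift ). Stack=[E - ( E )] ptr=11 lookahead=* remaining=[* id $]
Step 27: reduce F->( E ). Stack=[E - F] ptr=11 lookahead=* remaining=[* id $]
Step 28: reduce T->F. Stack=[E - T] ptr=11 lookahead=* remaining=[* id $]
Step 29: shift *. Stack=[E - T *] ptr=12 lookahead=id remaining=[id $]
Step 30: shift id. Stack=[E - T * id] ptr=13 lookahead=$ remaining=[$]
Step 31: reduce F->id. Stack=[E - T * F] ptr=13 lookahead=$ remaining=[$]
Step 32: reduce T->T * F. Stack=[E - T] ptr=13 lookahead=$ remaining=[$]
Step 33: reduce E->E - T. Stack=[E] ptr=13 lookahead=$ remaining=[$]
Step 34: accept. Stack=[E] ptr=13 lookahead=$ remaining=[$]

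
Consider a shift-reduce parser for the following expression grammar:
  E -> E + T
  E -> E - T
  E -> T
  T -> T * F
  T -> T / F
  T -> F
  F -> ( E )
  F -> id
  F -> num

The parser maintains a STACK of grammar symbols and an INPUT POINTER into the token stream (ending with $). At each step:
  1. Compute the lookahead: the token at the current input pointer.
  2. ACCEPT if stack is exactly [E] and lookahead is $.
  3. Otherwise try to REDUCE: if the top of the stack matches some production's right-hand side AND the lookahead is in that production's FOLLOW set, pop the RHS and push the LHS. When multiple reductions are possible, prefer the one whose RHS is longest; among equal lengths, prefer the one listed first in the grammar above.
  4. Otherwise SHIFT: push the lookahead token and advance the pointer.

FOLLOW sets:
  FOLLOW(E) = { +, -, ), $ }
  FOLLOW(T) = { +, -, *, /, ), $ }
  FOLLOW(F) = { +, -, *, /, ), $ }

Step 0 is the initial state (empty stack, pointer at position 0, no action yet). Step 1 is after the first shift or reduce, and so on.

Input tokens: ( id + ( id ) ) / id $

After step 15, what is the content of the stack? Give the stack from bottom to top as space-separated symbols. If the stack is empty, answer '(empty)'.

Answer: ( E

Derivation:
Step 1: shift (. Stack=[(] ptr=1 lookahead=id remaining=[id + ( id ) ) / id $]
Step 2: shift id. Stack=[( id] ptr=2 lookahead=+ remaining=[+ ( id ) ) / id $]
Step 3: reduce F->id. Stack=[( F] ptr=2 lookahead=+ remaining=[+ ( id ) ) / id $]
Step 4: reduce T->F. Stack=[( T] ptr=2 lookahead=+ remaining=[+ ( id ) ) / id $]
Step 5: reduce E->T. Stack=[( E] ptr=2 lookahead=+ remaining=[+ ( id ) ) / id $]
Step 6: shift +. Stack=[( E +] ptr=3 lookahead=( remaining=[( id ) ) / id $]
Step 7: shift (. Stack=[( E + (] ptr=4 lookahead=id remaining=[id ) ) / id $]
Step 8: shift id. Stack=[( E + ( id] ptr=5 lookahead=) remaining=[) ) / id $]
Step 9: reduce F->id. Stack=[( E + ( F] ptr=5 lookahead=) remaining=[) ) / id $]
Step 10: reduce T->F. Stack=[( E + ( T] ptr=5 lookahead=) remaining=[) ) / id $]
Step 11: reduce E->T. Stack=[( E + ( E] ptr=5 lookahead=) remaining=[) ) / id $]
Step 12: shift ). Stack=[( E + ( E )] ptr=6 lookahead=) remaining=[) / id $]
Step 13: reduce F->( E ). Stack=[( E + F] ptr=6 lookahead=) remaining=[) / id $]
Step 14: reduce T->F. Stack=[( E + T] ptr=6 lookahead=) remaining=[) / id $]
Step 15: reduce E->E + T. Stack=[( E] ptr=6 lookahead=) remaining=[) / id $]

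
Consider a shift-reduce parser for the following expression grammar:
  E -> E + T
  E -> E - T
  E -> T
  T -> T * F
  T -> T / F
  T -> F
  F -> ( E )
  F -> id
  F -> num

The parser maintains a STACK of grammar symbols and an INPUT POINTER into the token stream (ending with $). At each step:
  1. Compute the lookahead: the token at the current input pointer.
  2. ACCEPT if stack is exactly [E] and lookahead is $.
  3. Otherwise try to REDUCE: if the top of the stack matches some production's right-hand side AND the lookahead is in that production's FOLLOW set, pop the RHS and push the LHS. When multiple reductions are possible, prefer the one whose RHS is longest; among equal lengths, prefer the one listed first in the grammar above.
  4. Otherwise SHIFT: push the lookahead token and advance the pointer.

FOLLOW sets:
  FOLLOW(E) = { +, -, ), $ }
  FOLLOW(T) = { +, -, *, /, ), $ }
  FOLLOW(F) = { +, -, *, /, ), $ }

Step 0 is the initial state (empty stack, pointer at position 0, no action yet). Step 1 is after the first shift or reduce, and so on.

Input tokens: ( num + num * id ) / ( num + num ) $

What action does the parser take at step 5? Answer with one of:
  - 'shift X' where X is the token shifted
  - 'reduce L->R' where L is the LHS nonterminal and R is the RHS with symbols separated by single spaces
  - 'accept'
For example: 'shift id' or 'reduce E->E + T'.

Step 1: shift (. Stack=[(] ptr=1 lookahead=num remaining=[num + num * id ) / ( num + num ) $]
Step 2: shift num. Stack=[( num] ptr=2 lookahead=+ remaining=[+ num * id ) / ( num + num ) $]
Step 3: reduce F->num. Stack=[( F] ptr=2 lookahead=+ remaining=[+ num * id ) / ( num + num ) $]
Step 4: reduce T->F. Stack=[( T] ptr=2 lookahead=+ remaining=[+ num * id ) / ( num + num ) $]
Step 5: reduce E->T. Stack=[( E] ptr=2 lookahead=+ remaining=[+ num * id ) / ( num + num ) $]

Answer: reduce E->T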